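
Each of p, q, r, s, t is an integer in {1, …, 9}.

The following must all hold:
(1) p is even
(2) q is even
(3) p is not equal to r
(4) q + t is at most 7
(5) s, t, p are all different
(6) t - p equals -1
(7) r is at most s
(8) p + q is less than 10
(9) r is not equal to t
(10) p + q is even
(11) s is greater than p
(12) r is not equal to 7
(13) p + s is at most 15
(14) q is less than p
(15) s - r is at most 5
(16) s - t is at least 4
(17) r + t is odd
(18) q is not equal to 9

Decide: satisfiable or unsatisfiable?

Satisfiable

Try p = 6, q = 2, r = 4, s = 9, t = 5.
Check constraint 4: q + t = 7; constraint 6: t - p = -1. The remaining constraints are straightforward to verify.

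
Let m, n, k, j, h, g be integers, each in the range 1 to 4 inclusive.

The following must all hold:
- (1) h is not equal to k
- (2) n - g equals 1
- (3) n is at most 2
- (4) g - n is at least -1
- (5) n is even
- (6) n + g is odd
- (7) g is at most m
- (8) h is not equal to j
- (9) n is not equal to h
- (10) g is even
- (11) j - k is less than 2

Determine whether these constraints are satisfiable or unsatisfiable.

Constraint 5 makes n even and constraint 10 makes g even, so n + g must be even. Constraint 6 says n + g is odd — contradiction.

Unsatisfiable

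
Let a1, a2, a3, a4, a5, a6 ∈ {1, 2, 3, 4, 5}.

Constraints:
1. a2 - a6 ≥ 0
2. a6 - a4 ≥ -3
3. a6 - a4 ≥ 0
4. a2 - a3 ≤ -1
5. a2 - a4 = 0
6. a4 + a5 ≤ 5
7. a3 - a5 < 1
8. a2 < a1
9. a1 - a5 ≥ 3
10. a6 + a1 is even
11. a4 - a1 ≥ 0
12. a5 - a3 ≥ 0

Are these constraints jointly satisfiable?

Constraints 1, 2, 4, 9, 11, and 12 give a1 − a5 ≥ 3, a5 − a3 ≥ 0, a3 − a2 ≥ 1, a2 − a6 ≥ 0, a6 − a4 ≥ -3, a4 − a1 ≥ 0.
Adding all 6 inequalities: the left sides telescope to 0, and the right sides sum to 3 + 0 + 1 + 0 + (-3) + 0 = 1. So 0 ≥ 1, which is false.

Unsatisfiable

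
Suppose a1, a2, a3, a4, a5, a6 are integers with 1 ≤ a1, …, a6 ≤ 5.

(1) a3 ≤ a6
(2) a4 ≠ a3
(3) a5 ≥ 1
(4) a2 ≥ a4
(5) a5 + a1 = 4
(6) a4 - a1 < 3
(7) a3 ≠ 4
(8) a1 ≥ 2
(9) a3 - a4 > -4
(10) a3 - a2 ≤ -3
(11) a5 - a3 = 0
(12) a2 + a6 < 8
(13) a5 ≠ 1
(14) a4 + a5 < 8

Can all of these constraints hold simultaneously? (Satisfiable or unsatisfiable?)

Satisfiable

The assignment a1 = 2, a2 = 5, a3 = 2, a4 = 3, a5 = 2, a6 = 2 works:
  constraint 5 holds since a5 + a1 = 4.
  constraint 6 holds since a4 - a1 = 1.
  constraint 9 holds since a3 - a4 = -1.
The rest check out directly.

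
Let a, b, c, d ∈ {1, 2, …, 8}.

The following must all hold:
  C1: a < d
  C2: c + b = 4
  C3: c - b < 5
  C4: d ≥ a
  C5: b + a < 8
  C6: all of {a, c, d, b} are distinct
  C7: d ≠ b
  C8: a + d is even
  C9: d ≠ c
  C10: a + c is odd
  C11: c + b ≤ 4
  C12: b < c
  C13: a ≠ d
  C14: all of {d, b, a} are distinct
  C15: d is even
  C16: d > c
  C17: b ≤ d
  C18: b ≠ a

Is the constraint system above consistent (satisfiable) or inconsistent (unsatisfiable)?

Satisfiable

One satisfying assignment is a = 4, b = 1, c = 3, d = 8.
For the less obvious constraints — constraint 2: c + b = 4; constraint 3: c - b = 2; constraint 5: b + a = 5 — and the others hold by inspection.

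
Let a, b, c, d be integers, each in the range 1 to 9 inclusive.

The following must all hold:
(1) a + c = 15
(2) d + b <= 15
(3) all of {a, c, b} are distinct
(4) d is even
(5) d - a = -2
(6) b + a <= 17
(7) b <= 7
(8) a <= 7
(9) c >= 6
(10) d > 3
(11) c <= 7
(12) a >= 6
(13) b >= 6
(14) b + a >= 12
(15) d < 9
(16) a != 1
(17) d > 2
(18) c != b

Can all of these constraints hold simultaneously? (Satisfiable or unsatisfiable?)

Constraints 7, 8, 9, 11, 12, and 13 confine each of a, c, b to the 2 values {6, 7}.
Constraint 3 requires all 3 of them to be distinct, but only 2 values are available — impossible by the pigeonhole principle.

Unsatisfiable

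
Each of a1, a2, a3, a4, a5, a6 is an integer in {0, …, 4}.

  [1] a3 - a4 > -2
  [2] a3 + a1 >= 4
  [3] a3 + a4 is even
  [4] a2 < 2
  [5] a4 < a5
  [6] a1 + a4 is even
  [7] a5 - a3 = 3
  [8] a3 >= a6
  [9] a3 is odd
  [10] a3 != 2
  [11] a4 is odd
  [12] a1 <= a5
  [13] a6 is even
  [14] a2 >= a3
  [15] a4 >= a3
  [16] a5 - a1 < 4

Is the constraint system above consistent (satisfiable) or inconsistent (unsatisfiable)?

Try a1 = 3, a2 = 1, a3 = 1, a4 = 1, a5 = 4, a6 = 0.
Check constraint 1: a3 - a4 = 0; constraint 2: a3 + a1 = 4. The remaining constraints are straightforward to verify.

Satisfiable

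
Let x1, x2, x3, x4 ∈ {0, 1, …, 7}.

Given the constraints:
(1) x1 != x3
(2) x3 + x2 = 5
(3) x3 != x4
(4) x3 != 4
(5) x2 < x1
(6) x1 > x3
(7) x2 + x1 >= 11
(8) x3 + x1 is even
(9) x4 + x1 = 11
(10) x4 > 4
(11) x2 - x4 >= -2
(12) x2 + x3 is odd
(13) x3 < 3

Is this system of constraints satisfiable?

Satisfiable

Try x1 = 6, x2 = 5, x3 = 0, x4 = 5.
Check constraint 2: x3 + x2 = 5; constraint 7: x2 + x1 = 11; constraint 9: x4 + x1 = 11. The remaining constraints are straightforward to verify.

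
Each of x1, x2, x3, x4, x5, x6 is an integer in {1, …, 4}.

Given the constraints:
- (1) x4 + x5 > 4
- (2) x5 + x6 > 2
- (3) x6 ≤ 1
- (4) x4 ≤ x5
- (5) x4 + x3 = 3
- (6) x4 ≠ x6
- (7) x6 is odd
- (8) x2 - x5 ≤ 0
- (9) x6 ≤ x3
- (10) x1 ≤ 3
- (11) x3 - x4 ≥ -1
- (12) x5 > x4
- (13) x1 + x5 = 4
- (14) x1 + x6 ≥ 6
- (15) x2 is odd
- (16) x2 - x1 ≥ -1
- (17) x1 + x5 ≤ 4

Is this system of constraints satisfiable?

From constraint 10: x1 ≤ 3. From constraint 3: x6 ≤ 1. Hence x1 + x6 ≤ 4. But constraint 14 requires x1 + x6 ≥ 6, and 6 > 4. Contradiction.

Unsatisfiable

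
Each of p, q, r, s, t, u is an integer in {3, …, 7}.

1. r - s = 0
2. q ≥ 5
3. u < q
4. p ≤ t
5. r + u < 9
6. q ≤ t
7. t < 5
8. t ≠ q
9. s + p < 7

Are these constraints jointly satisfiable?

Unsatisfiable

From constraints 2 and 6: t ≥ q and q ≥ 5, so t ≥ 5. From constraint 7: t ≤ 4. But 4 < 5, so no value of t works.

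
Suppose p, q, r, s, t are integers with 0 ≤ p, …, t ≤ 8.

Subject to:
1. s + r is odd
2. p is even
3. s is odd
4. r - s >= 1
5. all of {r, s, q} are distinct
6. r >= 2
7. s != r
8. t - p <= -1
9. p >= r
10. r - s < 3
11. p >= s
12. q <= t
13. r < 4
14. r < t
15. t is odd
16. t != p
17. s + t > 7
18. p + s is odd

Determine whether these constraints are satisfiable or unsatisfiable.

Satisfiable

Setting (p, q, r, s, t) = (8, 4, 2, 1, 7) satisfies everything: constraint 4: r - s = 1; constraint 8: t - p = -1; constraint 10: r - s = 1, and the others follow.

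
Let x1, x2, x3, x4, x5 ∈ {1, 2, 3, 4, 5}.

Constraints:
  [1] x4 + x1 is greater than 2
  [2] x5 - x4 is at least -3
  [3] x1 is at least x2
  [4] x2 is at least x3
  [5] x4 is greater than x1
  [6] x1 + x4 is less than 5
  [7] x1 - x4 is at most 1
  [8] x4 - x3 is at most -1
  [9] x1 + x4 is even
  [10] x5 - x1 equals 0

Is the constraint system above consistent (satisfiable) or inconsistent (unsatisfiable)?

Unsatisfiable

Constraints 3, 4, 5, and 8 give x3 ≤ x2, x2 ≤ x1, x1 < x4, x4 < x3. Chaining: x3 ≤ x2 ≤ x1 < x4 < x3, which forces x3 < x3 — impossible.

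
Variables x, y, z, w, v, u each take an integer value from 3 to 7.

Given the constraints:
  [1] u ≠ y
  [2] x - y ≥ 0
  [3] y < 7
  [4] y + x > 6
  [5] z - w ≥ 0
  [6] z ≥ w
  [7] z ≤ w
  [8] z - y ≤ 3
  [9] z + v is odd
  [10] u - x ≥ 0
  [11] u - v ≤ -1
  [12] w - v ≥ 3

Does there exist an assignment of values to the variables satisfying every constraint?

Unsatisfiable

Constraints 2, 5, 8, 10, 11, and 12 give w − v ≥ 3, v − u ≥ 1, u − x ≥ 0, x − y ≥ 0, y − z ≥ -3, z − w ≥ 0.
Adding all 6 inequalities: the left sides telescope to 0, and the right sides sum to 3 + 1 + 0 + 0 + (-3) + 0 = 1. So 0 ≥ 1, which is false.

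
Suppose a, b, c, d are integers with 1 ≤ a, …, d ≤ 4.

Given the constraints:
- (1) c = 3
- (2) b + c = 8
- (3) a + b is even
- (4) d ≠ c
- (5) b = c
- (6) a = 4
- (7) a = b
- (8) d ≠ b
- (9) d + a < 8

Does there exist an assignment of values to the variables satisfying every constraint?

Unsatisfiable

Constraint 6 fixes a = 4 and constraint 1 fixes c = 3. Constraints 5 and 7 give a = b = c, so a = c. But 4 ≠ 3 — contradiction.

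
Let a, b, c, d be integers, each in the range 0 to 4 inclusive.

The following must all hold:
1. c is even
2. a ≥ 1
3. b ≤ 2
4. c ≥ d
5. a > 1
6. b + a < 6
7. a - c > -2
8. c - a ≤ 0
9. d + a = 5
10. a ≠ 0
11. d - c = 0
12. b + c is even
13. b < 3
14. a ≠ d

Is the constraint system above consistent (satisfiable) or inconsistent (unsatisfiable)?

Setting (a, b, c, d) = (3, 0, 2, 2) satisfies everything: constraint 6: b + a = 3; constraint 7: a - c = 1, and the others follow.

Satisfiable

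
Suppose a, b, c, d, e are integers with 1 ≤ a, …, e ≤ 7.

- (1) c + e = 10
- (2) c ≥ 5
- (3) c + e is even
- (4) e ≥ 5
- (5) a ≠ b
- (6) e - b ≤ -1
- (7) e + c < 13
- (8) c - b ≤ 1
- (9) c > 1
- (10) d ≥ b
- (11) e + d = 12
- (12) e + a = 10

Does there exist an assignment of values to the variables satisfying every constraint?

Setting (a, b, c, d, e) = (5, 7, 5, 7, 5) satisfies everything: constraint 1: c + e = 10; constraint 6: e - b = -2; constraint 7: e + c = 10, and the others follow.

Satisfiable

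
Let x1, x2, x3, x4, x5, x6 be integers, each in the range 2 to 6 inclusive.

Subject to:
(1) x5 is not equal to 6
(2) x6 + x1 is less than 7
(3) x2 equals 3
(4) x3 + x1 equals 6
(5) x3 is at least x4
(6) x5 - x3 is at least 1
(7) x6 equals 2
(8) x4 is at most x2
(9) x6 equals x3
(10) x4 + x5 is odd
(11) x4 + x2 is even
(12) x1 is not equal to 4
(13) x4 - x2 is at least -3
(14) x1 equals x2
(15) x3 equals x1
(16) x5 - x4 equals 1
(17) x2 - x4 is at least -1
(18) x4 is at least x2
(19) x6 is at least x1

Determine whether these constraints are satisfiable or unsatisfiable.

Constraint 7 fixes x6 = 2 and constraint 3 fixes x2 = 3. Constraints 9, 14, and 15 give x6 = x3 = x1 = x2, so x6 = x2. But 2 ≠ 3 — contradiction.

Unsatisfiable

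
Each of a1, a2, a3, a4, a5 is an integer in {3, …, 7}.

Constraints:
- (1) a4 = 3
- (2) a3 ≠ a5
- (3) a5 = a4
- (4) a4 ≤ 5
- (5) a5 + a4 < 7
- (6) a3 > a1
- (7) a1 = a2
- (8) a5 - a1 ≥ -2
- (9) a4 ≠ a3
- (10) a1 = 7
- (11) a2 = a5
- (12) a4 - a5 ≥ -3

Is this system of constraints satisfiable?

Constraint 10 fixes a1 = 7 and constraint 1 fixes a4 = 3. Constraints 3, 7, and 11 give a1 = a2 = a5 = a4, so a1 = a4. But 7 ≠ 3 — contradiction.

Unsatisfiable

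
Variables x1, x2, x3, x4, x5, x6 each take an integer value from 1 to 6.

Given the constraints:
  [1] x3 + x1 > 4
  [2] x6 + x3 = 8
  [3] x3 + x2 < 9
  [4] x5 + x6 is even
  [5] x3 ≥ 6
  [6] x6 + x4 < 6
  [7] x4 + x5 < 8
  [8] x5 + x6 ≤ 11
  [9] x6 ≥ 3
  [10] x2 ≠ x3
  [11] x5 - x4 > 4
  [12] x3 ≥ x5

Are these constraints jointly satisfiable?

From constraint 9: x6 ≥ 3. From constraint 5: x3 ≥ 6. Hence x6 + x3 ≥ 9. But constraint 2 requires x6 + x3 = 8, and 8 < 9. Contradiction.

Unsatisfiable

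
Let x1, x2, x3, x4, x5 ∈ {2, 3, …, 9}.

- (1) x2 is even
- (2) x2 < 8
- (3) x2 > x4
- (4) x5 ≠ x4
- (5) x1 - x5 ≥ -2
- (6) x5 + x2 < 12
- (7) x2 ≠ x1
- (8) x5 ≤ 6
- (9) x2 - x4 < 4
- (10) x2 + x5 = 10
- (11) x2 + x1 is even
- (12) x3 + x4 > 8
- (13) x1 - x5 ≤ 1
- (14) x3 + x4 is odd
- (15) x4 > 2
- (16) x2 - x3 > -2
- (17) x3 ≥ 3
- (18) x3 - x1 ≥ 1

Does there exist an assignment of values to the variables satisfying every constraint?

Satisfiable

Try x1 = 4, x2 = 6, x3 = 6, x4 = 3, x5 = 4.
Check constraint 5: x1 - x5 = 0; constraint 6: x5 + x2 = 10; constraint 9: x2 - x4 = 3. The remaining constraints are straightforward to verify.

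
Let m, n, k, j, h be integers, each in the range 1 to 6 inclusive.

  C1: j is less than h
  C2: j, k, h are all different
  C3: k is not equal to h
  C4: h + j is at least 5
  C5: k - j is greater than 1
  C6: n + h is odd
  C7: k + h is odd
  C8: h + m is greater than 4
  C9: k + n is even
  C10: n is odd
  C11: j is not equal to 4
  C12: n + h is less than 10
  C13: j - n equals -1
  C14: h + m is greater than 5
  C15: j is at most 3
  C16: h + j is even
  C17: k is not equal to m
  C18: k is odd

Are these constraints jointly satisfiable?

Satisfiable

Setting (m, n, k, j, h) = (3, 3, 5, 2, 4) satisfies everything: constraint 4: h + j = 6; constraint 5: k - j = 3; constraint 8: h + m = 7, and the others follow.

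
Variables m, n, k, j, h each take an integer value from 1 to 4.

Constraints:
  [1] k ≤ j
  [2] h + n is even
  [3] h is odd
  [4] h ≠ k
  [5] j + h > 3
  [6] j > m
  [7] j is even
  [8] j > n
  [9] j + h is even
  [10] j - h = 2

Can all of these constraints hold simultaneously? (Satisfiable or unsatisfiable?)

Unsatisfiable

Constraint 7 makes j even and constraint 3 makes h odd, so j + h must be odd. Constraint 9 says j + h is even — contradiction.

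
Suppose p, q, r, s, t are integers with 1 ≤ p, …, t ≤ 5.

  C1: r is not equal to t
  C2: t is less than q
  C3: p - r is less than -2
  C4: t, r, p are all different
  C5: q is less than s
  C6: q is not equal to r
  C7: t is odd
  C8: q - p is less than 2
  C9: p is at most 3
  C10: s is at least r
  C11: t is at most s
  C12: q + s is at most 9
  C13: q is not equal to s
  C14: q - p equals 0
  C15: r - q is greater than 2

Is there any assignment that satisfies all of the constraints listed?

Try p = 2, q = 2, r = 5, s = 5, t = 1.
Check constraint 3: p - r = -3; constraint 8: q - p = 0. The remaining constraints are straightforward to verify.

Satisfiable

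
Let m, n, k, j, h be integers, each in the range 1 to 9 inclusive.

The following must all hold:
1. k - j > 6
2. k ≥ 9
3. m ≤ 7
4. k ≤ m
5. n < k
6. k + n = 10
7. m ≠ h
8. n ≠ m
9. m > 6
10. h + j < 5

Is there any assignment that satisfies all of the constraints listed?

Unsatisfiable

From constraint 2: k ≥ 9. From constraints 3 and 4: k ≤ m and m ≤ 7, so k ≤ 7. But 7 < 9, so no value of k works.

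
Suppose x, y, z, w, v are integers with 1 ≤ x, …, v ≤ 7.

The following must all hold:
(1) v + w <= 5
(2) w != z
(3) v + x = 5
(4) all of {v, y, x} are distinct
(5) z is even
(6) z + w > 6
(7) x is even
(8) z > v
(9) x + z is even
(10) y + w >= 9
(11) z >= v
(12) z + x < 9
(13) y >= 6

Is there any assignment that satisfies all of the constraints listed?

Satisfiable

Try x = 2, y = 7, z = 6, w = 2, v = 3.
Check constraint 1: v + w = 5; constraint 3: v + x = 5; constraint 6: z + w = 8. The remaining constraints are straightforward to verify.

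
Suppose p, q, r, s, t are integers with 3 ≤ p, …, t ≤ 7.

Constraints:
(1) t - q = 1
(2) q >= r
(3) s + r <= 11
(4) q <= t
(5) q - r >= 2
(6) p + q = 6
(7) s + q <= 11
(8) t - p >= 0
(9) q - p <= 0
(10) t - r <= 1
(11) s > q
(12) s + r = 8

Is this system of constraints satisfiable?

Constraints 5, 8, 9, and 10 give p − q ≥ 0, q − r ≥ 2, r − t ≥ -1, t − p ≥ 0.
Adding all 4 inequalities: the left sides telescope to 0, and the right sides sum to 0 + 2 + (-1) + 0 = 1. So 0 ≥ 1, which is false.

Unsatisfiable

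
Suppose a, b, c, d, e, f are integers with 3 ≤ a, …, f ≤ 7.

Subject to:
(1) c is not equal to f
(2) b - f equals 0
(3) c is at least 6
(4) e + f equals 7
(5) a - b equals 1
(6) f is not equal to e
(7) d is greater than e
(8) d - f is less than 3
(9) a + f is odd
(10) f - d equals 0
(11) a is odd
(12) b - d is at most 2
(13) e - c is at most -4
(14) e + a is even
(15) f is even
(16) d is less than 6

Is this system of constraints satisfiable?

Satisfiable

The assignment a = 5, b = 4, c = 7, d = 4, e = 3, f = 4 works:
  constraint 2 holds since b - f = 0.
  constraint 4 holds since e + f = 7.
The rest check out directly.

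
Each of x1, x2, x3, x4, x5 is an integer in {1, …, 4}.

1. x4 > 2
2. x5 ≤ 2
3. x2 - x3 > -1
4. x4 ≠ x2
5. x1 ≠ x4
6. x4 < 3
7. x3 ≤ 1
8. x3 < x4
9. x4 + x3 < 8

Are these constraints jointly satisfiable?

From constraint 1: x4 ≥ 3. From constraint 6: x4 ≤ 2. But 2 < 3, so no value of x4 works.

Unsatisfiable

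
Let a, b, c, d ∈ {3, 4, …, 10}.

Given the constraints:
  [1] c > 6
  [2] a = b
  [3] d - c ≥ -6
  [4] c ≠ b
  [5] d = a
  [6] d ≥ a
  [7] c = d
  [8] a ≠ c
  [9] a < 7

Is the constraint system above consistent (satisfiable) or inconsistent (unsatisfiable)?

Unsatisfiable

From constraints 2, 5, and 7, c = d = a = b, so c = b. But constraint 4 says c ≠ b. Contradiction.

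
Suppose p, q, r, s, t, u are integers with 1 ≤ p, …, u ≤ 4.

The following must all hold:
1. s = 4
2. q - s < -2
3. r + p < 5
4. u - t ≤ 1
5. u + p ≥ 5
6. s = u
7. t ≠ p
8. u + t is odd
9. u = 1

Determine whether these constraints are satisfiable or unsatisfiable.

Constraint 1 fixes s = 4 and constraint 9 fixes u = 1, but constraint 6 requires s = u. Since 4 ≠ 1, contradiction.

Unsatisfiable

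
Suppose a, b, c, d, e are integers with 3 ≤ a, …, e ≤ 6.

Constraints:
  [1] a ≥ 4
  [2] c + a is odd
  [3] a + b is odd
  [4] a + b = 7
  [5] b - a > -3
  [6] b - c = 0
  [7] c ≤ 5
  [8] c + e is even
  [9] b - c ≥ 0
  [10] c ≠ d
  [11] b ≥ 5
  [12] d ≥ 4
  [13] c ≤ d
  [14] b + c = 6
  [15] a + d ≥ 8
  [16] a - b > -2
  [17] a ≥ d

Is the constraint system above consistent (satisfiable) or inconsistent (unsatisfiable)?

Unsatisfiable

From constraints 12 and 17: a ≥ d ≥ 4. From constraint 11: b ≥ 5. Hence a + b ≥ 9. But constraint 4 requires a + b = 7, and 7 < 9. Contradiction.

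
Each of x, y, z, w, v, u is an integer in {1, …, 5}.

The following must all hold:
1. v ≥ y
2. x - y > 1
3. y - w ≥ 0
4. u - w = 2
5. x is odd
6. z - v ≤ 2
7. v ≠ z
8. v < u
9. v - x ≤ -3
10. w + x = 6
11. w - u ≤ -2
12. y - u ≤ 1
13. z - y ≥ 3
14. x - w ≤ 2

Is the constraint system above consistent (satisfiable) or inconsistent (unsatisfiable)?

Unsatisfiable

Constraints 3, 6, 9, 13, and 14 give v − z ≥ -2, z − y ≥ 3, y − w ≥ 0, w − x ≥ -2, x − v ≥ 3.
Adding all 5 inequalities: the left sides telescope to 0, and the right sides sum to (-2) + 3 + 0 + (-2) + 3 = 2. So 0 ≥ 2, which is false.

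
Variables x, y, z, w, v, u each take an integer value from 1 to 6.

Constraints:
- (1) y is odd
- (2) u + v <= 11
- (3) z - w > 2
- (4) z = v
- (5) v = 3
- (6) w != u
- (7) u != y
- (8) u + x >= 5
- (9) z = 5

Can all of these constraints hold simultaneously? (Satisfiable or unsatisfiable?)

Unsatisfiable

Constraint 9 fixes z = 5 and constraint 5 fixes v = 3, but constraint 4 requires z = v. Since 5 ≠ 3, contradiction.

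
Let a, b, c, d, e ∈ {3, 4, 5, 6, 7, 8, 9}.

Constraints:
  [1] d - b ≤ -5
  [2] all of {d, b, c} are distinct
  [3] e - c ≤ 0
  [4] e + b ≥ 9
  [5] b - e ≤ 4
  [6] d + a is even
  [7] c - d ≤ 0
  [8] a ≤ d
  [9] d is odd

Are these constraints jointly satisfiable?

Unsatisfiable

Constraints 1, 3, 5, and 7 give b − d ≥ 5, d − c ≥ 0, c − e ≥ 0, e − b ≥ -4.
Adding all 4 inequalities: the left sides telescope to 0, and the right sides sum to 5 + 0 + 0 + (-4) = 1. So 0 ≥ 1, which is false.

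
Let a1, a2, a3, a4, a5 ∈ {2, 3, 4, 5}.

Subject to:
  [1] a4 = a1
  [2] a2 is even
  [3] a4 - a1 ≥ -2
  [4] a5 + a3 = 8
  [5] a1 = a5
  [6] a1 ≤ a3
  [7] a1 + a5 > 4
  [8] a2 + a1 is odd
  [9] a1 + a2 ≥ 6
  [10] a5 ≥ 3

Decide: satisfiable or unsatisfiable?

The assignment a1 = 3, a2 = 4, a3 = 5, a4 = 3, a5 = 3 works:
  constraint 3 holds since a4 - a1 = 0.
  constraint 4 holds since a5 + a3 = 8.
  constraint 7 holds since a1 + a5 = 6.
The rest check out directly.

Satisfiable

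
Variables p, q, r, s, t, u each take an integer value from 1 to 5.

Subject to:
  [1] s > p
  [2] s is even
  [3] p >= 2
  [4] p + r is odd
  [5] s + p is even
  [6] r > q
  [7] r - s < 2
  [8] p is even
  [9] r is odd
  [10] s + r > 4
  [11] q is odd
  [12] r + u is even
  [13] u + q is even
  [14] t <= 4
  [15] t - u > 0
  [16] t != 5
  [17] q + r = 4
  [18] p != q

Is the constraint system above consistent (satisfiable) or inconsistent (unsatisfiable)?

Satisfiable

The assignment p = 2, q = 1, r = 3, s = 4, t = 3, u = 1 works:
  constraint 7 holds since r - s = -1.
  constraint 10 holds since s + r = 7.
  constraint 15 holds since t - u = 2.
The rest check out directly.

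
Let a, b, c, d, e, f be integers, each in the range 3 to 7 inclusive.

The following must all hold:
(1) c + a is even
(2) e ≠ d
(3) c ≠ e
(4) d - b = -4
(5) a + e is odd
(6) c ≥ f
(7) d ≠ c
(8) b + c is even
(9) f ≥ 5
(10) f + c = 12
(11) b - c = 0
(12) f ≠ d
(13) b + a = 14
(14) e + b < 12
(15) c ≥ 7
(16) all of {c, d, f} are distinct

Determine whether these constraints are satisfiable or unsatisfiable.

Satisfiable

One satisfying assignment is a = 7, b = 7, c = 7, d = 3, e = 4, f = 5.
For the less obvious constraints — constraint 4: d - b = -4; constraint 10: f + c = 12 — and the others hold by inspection.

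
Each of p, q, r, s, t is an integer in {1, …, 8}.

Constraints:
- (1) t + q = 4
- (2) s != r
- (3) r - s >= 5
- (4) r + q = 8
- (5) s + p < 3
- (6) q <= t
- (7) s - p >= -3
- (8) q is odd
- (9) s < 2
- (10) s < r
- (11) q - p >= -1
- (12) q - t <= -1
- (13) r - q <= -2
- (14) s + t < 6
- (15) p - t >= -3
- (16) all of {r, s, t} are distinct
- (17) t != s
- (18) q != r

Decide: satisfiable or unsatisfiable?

Constraints 3, 7, 12, 13, and 15 give p − t ≥ -3, t − q ≥ 1, q − r ≥ 2, r − s ≥ 5, s − p ≥ -3.
Adding all 5 inequalities: the left sides telescope to 0, and the right sides sum to (-3) + 1 + 2 + 5 + (-3) = 2. So 0 ≥ 2, which is false.

Unsatisfiable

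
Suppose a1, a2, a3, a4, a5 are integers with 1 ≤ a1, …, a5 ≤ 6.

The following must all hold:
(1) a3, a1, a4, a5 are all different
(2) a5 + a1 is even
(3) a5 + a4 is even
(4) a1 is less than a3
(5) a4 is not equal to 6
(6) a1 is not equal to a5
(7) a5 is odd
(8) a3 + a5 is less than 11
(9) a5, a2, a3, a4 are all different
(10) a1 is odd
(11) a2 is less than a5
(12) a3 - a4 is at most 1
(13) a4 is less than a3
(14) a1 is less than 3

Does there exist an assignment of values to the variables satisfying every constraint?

Take a1 = 1, a2 = 1, a3 = 4, a4 = 3, a5 = 5. Then constraint 1: values 4, 1, 3, 5 are distinct; constraint 8: a3 + a5 = 9; constraint 12: a3 - a4 = 1, and every other listed constraint is also met.

Satisfiable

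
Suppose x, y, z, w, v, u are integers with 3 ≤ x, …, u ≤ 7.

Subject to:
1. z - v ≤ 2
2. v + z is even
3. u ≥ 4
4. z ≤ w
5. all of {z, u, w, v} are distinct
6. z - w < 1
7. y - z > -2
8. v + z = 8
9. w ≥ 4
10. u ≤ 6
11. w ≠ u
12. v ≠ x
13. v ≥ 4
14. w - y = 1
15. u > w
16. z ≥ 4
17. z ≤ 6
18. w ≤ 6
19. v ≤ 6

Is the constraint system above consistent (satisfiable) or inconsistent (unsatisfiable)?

Constraints 3, 9, 10, 13, 16, 17, 18, and 19 confine each of z, u, w, v to the 3 values {4, …, 6}.
Constraint 5 requires all 4 of them to be distinct, but only 3 values are available — impossible by the pigeonhole principle.

Unsatisfiable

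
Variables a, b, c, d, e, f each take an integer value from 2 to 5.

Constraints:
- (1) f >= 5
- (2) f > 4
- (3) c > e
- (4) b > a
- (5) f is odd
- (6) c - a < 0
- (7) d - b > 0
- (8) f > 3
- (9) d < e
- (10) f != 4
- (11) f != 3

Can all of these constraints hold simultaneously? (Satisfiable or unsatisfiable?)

Unsatisfiable

Constraints 3, 4, 6, 7, and 9 give a < b, b < d, d < e, e < c, c < a. Chaining: a < b < d < e < c < a, which forces a < a — impossible.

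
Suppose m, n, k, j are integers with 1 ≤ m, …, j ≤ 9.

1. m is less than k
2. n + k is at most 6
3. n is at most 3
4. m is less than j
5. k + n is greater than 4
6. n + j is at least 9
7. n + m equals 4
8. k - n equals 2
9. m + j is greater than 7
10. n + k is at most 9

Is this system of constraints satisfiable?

Satisfiable

Try m = 2, n = 2, k = 4, j = 8.
Check constraint 2: n + k = 6; constraint 5: k + n = 6. The remaining constraints are straightforward to verify.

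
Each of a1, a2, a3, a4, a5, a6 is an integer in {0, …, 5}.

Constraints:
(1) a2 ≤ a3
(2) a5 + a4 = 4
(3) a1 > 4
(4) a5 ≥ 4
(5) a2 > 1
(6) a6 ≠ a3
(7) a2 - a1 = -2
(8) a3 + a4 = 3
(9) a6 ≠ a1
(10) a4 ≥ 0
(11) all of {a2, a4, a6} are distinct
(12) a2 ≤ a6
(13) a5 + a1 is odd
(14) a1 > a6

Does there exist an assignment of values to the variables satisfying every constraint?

Setting (a1, a2, a3, a4, a5, a6) = (5, 3, 3, 0, 4, 4) satisfies everything: constraint 2: a5 + a4 = 4; constraint 7: a2 - a1 = -2; constraint 8: a3 + a4 = 3, and the others follow.

Satisfiable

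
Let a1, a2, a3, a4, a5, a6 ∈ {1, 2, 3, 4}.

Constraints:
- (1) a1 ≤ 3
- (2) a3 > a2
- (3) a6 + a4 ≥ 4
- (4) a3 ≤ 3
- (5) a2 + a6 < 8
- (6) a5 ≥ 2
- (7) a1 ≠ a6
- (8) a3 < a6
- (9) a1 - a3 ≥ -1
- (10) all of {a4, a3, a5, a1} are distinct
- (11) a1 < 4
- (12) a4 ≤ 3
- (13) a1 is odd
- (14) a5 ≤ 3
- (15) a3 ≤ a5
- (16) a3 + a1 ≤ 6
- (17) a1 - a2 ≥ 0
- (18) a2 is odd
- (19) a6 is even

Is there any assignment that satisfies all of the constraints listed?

Unsatisfiable

Constraints 1, 4, 12, and 14 confine each of a4, a3, a5, a1 to the 3 values {1, …, 3} (the domain already gives each ≥ 1).
Constraint 10 requires all 4 of them to be distinct, but only 3 values are available — impossible by the pigeonhole principle.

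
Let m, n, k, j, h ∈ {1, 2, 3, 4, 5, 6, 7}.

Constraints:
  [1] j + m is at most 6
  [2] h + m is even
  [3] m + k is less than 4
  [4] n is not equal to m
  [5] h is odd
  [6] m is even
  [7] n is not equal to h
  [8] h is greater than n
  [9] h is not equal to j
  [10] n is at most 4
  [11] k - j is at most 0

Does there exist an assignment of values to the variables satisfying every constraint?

Constraint 5 makes h odd and constraint 6 makes m even, so h + m must be odd. Constraint 2 says h + m is even — contradiction.

Unsatisfiable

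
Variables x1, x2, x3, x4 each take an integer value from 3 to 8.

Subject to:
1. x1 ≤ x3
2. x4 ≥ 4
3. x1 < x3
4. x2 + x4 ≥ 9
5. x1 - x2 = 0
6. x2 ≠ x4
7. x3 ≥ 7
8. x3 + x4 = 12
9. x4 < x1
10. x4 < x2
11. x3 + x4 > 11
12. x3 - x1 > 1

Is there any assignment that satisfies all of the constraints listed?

Setting (x1, x2, x3, x4) = (6, 6, 8, 4) satisfies everything: constraint 4: x2 + x4 = 10; constraint 5: x1 - x2 = 0; constraint 8: x3 + x4 = 12, and the others follow.

Satisfiable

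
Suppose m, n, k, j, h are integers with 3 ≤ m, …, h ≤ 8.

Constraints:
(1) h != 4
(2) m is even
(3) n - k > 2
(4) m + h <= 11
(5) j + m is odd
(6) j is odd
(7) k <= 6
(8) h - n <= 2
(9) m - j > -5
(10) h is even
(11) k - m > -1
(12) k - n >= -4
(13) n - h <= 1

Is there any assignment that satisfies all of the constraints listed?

Satisfiable

Setting (m, n, k, j, h) = (4, 7, 4, 7, 6) satisfies everything: constraint 3: n - k = 3; constraint 4: m + h = 10; constraint 8: h - n = -1, and the others follow.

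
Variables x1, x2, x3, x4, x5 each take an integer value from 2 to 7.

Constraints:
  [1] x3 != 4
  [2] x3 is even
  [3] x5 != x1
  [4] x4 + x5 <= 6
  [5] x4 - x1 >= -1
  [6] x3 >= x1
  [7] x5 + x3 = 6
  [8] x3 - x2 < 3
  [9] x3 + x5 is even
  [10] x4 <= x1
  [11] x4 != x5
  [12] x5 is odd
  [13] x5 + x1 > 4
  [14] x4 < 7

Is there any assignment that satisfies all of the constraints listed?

Constraint 2 makes x3 even and constraint 12 makes x5 odd, so x3 + x5 must be odd. Constraint 9 says x3 + x5 is even — contradiction.

Unsatisfiable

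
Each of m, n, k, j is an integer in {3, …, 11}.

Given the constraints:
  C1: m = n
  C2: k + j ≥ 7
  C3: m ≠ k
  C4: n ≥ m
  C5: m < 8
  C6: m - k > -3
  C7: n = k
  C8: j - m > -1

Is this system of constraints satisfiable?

From constraints 1 and 7, m = n = k, so m = k. But constraint 3 says m ≠ k. Contradiction.

Unsatisfiable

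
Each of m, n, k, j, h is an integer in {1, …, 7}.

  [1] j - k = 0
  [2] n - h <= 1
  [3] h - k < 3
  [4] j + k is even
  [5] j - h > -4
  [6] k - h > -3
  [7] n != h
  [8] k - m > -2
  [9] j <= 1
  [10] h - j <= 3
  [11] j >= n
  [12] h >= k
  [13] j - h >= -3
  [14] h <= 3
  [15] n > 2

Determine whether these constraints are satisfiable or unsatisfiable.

From constraint 15: n ≥ 3. From constraints 9 and 11: n ≤ j and j ≤ 1, so n ≤ 1. But 1 < 3, so no value of n works.

Unsatisfiable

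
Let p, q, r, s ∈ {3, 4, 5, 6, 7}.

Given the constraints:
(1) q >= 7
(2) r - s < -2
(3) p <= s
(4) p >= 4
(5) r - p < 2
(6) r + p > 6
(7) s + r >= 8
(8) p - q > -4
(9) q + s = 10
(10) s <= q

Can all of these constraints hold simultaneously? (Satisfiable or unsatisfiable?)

From constraint 1: q ≥ 7. From constraints 3 and 4: s ≥ p ≥ 4. Hence q + s ≥ 11. But constraint 9 requires q + s = 10, and 10 < 11. Contradiction.

Unsatisfiable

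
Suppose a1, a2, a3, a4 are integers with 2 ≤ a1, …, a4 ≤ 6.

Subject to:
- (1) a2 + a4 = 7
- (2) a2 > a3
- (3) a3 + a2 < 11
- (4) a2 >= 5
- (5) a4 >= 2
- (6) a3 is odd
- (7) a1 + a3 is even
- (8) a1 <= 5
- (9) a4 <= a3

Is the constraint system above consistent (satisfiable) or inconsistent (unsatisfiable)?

Satisfiable

Try a1 = 5, a2 = 5, a3 = 3, a4 = 2.
Check constraint 1: a2 + a4 = 7; constraint 3: a3 + a2 = 8; constraint 6: a3 = 3 is odd. The remaining constraints are straightforward to verify.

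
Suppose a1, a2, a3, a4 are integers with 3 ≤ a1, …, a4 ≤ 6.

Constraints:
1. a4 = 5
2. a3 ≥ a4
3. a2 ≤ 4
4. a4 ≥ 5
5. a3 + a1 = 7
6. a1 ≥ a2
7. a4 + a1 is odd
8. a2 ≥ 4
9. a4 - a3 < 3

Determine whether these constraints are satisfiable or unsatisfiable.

From constraints 2 and 4: a3 ≥ a4 ≥ 5. From constraints 6 and 8: a1 ≥ a2 ≥ 4. Hence a3 + a1 ≥ 9. But constraint 5 requires a3 + a1 = 7, and 7 < 9. Contradiction.

Unsatisfiable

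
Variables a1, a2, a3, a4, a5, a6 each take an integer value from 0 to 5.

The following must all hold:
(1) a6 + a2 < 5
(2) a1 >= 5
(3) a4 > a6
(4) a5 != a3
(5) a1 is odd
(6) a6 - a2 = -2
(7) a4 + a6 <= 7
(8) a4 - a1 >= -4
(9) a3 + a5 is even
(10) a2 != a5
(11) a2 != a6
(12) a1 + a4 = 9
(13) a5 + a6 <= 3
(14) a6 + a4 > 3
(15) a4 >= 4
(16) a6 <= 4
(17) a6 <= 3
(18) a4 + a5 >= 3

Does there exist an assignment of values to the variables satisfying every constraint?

Try a1 = 5, a2 = 3, a3 = 3, a4 = 4, a5 = 1, a6 = 1.
Check constraint 1: a6 + a2 = 4; constraint 6: a6 - a2 = -2; constraint 7: a4 + a6 = 5. The remaining constraints are straightforward to verify.

Satisfiable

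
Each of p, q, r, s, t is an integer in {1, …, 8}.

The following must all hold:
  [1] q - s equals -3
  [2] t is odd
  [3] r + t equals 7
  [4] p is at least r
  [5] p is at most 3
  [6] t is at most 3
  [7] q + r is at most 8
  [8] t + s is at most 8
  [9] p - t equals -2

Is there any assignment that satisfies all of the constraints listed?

From constraints 4 and 5: r ≤ p ≤ 3. From constraint 6: t ≤ 3. Hence r + t ≤ 6. But constraint 3 requires r + t = 7, and 7 > 6. Contradiction.

Unsatisfiable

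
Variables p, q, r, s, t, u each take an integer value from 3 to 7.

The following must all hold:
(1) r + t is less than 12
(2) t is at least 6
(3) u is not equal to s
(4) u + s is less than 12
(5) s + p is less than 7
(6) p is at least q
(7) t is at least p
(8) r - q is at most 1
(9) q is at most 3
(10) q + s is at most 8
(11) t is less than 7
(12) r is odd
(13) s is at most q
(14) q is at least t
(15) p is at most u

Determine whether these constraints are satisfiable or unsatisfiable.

Unsatisfiable

From constraints 2 and 14: q ≥ t and t ≥ 6, so q ≥ 6. From constraint 9: q ≤ 3. But 3 < 6, so no value of q works.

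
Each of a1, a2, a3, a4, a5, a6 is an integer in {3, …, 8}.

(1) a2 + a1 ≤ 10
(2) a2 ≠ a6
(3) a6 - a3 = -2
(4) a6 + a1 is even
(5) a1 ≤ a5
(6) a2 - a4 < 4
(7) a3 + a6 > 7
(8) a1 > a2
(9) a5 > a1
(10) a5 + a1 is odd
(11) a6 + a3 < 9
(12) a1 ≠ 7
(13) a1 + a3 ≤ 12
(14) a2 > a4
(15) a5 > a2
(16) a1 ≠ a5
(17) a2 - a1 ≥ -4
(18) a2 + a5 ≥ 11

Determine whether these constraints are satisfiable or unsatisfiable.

Try a1 = 5, a2 = 4, a3 = 5, a4 = 3, a5 = 8, a6 = 3.
Check constraint 1: a2 + a1 = 9; constraint 3: a6 - a3 = -2; constraint 6: a2 - a4 = 1. The remaining constraints are straightforward to verify.

Satisfiable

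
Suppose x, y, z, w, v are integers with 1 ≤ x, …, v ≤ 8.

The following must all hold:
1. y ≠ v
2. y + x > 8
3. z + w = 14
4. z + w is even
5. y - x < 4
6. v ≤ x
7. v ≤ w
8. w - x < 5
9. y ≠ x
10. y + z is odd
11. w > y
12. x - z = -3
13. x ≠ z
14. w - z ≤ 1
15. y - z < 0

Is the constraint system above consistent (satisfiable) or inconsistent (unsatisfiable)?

Satisfiable

Try x = 4, y = 6, z = 7, w = 7, v = 3.
Check constraint 2: y + x = 10; constraint 3: z + w = 14; constraint 5: y - x = 2. The remaining constraints are straightforward to verify.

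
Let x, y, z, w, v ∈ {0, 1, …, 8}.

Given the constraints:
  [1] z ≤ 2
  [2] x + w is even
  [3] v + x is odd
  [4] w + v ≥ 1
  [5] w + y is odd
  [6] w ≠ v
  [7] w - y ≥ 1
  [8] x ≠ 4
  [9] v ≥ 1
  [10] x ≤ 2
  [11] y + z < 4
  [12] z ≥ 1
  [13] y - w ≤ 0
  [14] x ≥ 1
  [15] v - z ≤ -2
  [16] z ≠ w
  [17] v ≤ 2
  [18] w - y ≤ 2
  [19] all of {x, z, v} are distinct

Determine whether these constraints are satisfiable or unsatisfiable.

Unsatisfiable

Constraints 1, 9, 10, 12, 14, and 17 confine each of x, z, v to the 2 values {1, 2}.
Constraint 19 requires all 3 of them to be distinct, but only 2 values are available — impossible by the pigeonhole principle.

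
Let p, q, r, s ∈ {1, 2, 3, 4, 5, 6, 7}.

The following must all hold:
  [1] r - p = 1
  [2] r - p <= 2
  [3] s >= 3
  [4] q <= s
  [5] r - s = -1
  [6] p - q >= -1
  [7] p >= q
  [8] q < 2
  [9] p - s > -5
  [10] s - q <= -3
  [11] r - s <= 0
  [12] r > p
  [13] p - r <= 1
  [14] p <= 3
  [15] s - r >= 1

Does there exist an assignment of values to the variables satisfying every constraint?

Unsatisfiable

Constraints 6, 10, 13, and 15 give s − r ≥ 1, r − p ≥ -1, p − q ≥ -1, q − s ≥ 3.
Adding all 4 inequalities: the left sides telescope to 0, and the right sides sum to 1 + (-1) + (-1) + 3 = 2. So 0 ≥ 2, which is false.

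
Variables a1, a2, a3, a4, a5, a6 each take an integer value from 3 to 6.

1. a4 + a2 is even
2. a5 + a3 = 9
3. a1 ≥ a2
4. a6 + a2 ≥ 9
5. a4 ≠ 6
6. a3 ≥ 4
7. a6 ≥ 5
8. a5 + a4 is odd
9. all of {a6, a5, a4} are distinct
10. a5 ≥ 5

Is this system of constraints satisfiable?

Satisfiable

The assignment a1 = 6, a2 = 4, a3 = 4, a4 = 4, a5 = 5, a6 = 6 works:
  constraint 2 holds since a5 + a3 = 9.
  constraint 4 holds since a6 + a2 = 10.
The rest check out directly.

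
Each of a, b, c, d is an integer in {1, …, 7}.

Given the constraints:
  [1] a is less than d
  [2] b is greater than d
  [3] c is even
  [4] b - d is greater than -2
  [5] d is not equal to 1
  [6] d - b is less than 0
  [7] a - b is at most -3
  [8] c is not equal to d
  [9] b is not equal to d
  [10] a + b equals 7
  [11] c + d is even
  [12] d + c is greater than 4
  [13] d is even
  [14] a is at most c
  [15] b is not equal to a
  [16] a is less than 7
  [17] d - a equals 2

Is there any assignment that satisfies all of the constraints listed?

Take a = 2, b = 5, c = 2, d = 4. Then constraint 4: b - d = 1; constraint 6: d - b = -1, and every other listed constraint is also met.

Satisfiable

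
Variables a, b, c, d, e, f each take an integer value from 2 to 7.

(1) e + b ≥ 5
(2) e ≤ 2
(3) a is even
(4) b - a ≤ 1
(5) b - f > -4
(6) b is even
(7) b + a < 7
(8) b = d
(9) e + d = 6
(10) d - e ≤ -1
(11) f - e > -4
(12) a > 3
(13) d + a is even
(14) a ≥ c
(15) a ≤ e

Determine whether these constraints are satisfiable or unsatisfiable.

From constraint 12: a ≥ 4. From constraints 2 and 15: a ≤ e and e ≤ 2, so a ≤ 2. But 2 < 4, so no value of a works.

Unsatisfiable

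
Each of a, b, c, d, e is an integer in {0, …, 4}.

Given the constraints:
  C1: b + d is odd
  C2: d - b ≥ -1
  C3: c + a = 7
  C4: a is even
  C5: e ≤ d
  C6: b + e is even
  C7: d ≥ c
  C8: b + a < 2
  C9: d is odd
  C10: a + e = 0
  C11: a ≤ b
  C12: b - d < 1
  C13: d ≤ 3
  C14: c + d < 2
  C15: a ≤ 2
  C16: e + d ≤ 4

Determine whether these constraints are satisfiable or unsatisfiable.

From constraints 7 and 13: c ≤ d ≤ 3. From constraint 15: a ≤ 2. Hence c + a ≤ 5. But constraint 3 requires c + a = 7, and 7 > 5. Contradiction.

Unsatisfiable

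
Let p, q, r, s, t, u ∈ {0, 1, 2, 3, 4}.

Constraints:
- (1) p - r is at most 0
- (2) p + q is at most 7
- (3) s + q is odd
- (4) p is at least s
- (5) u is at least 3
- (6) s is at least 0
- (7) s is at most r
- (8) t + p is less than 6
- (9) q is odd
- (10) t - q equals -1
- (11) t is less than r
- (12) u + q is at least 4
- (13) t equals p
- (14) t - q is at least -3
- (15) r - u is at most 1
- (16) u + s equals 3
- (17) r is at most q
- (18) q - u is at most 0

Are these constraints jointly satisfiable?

Satisfiable

Try p = 2, q = 3, r = 3, s = 0, t = 2, u = 3.
Check constraint 1: p - r = -1; constraint 2: p + q = 5. The remaining constraints are straightforward to verify.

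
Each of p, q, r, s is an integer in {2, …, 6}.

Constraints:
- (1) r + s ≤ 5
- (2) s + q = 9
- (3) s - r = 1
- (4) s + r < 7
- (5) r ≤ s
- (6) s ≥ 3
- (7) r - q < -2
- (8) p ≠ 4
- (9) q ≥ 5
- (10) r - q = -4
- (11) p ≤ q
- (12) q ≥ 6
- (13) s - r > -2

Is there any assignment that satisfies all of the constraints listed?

Satisfiable

One satisfying assignment is p = 2, q = 6, r = 2, s = 3.
For the less obvious constraints — constraint 1: r + s = 5; constraint 2: s + q = 9; constraint 3: s - r = 1 — and the others hold by inspection.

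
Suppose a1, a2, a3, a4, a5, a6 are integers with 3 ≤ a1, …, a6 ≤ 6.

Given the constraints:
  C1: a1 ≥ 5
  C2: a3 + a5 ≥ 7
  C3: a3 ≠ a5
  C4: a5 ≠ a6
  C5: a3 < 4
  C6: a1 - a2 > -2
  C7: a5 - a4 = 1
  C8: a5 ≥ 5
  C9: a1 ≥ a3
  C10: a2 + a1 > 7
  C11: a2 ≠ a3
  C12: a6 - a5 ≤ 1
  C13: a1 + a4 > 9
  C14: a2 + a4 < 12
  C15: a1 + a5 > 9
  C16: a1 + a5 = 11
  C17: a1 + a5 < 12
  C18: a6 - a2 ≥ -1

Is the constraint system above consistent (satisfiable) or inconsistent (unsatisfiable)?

Setting (a1, a2, a3, a4, a5, a6) = (5, 4, 3, 5, 6, 4) satisfies everything: constraint 2: a3 + a5 = 9; constraint 6: a1 - a2 = 1; constraint 7: a5 - a4 = 1, and the others follow.

Satisfiable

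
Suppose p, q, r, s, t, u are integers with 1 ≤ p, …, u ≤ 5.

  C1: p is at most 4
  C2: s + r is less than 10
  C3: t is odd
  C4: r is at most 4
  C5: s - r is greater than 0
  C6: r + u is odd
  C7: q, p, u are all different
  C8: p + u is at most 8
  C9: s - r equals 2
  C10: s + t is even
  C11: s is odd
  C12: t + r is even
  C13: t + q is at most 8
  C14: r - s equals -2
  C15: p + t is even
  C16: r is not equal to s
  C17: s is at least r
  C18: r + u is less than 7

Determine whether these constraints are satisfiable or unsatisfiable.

Setting (p, q, r, s, t, u) = (3, 1, 3, 5, 5, 2) satisfies everything: constraint 2: s + r = 8; constraint 5: s - r = 2, and the others follow.

Satisfiable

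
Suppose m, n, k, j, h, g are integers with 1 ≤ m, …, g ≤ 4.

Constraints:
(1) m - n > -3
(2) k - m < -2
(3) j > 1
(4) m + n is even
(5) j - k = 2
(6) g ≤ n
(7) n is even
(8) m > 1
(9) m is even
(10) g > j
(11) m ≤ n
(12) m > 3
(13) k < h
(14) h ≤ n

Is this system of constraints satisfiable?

Take m = 4, n = 4, k = 1, j = 3, h = 3, g = 4. Then constraint 1: m - n = 0; constraint 2: k - m = -3; constraint 5: j - k = 2, and every other listed constraint is also met.

Satisfiable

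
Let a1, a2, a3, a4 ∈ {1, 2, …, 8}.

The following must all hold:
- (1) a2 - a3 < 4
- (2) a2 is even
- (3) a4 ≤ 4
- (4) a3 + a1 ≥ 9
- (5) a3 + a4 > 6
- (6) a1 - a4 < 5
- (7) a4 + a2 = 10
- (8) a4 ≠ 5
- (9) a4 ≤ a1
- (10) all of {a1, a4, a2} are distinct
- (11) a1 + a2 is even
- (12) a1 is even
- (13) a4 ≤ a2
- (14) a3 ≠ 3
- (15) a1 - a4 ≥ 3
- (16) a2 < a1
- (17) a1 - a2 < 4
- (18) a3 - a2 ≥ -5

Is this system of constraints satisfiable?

Satisfiable

One satisfying assignment is a1 = 8, a2 = 6, a3 = 4, a4 = 4.
For the less obvious constraints — constraint 1: a2 - a3 = 2; constraint 4: a3 + a1 = 12 — and the others hold by inspection.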